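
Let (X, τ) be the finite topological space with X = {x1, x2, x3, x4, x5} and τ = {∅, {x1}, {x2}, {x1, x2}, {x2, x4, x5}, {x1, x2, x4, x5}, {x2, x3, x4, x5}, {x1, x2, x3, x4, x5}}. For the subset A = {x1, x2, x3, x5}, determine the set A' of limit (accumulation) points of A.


A' = {x3, x4, x5}

For each x ∈ X, list the open sets U ∈ τ with x ∈ U, then check whether U ∩ (A ∖ {x}) ≠ ∅ for every such U.
  x = x1: open {x1} ∋ x has {x1} ∩ (A ∖ {x1}) = ∅, so x is NOT a limit point.
  x = x2: open {x2} ∋ x has {x2} ∩ (A ∖ {x2}) = ∅, so x is NOT a limit point.
  x = x3: opens ∋ x are {x2, x3, x4, x5}, {x1, x2, x3, x4, x5}; each meets A ∖ {x3}, so x IS a limit point.
  x = x4: opens ∋ x are {x2, x4, x5}, {x1, x2, x4, x5}, {x2, x3, x4, x5}, {x1, x2, x3, x4, x5}; each meets A ∖ {x4}, so x IS a limit point.
  x = x5: opens ∋ x are {x2, x4, x5}, {x1, x2, x4, x5}, {x2, x3, x4, x5}, {x1, x2, x3, x4, x5}; each meets A ∖ {x5}, so x IS a limit point.
Collecting: A' = {x3, x4, x5}.


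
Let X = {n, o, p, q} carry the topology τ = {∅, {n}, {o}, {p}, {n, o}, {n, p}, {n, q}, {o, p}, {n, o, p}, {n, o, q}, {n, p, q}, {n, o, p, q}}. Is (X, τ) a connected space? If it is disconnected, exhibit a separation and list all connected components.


(X, τ) is disconnected; components = [{o}, {p}, {n, q}].

Find clopen sets (U ∈ τ with X ∖ U ∈ τ):
  U = ∅, X ∖ U = {n, o, p, q} — both open, so U is clopen.
  U = {o}, X ∖ U = {n, p, q} — both open, so U is clopen.
  U = {p}, X ∖ U = {n, o, q} — both open, so U is clopen.
  U = {n, q}, X ∖ U = {o, p} — both open, so U is clopen.
  U = {o, p}, X ∖ U = {n, q} — both open, so U is clopen.
  U = {n, o, q}, X ∖ U = {p} — both open, so U is clopen.
  U = {n, p, q}, X ∖ U = {o} — both open, so U is clopen.
  U = {n, o, p, q}, X ∖ U = ∅ — both open, so U is clopen.
Nontrivial clopen(s) exist: e.g. {p}. So (X, τ) is disconnected.
Compute connected components by grouping points that agree on all clopens:
  component: {o}
  component: {p}
  component: {n, q}


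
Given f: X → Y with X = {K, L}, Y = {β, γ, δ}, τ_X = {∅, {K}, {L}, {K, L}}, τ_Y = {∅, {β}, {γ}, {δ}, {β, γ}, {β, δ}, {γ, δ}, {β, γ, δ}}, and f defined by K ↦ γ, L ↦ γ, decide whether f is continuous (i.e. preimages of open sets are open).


f IS continuous.

Compute f^{-1}(U) for each U ∈ τ_Y:
  U = ∅: f^{-1}(U) = ∅ ∈ τ_X ✓.
  U = {β}: f^{-1}(U) = ∅ ∈ τ_X ✓.
  U = {γ}: f^{-1}(U) = {K, L} ∈ τ_X ✓.
  U = {δ}: f^{-1}(U) = ∅ ∈ τ_X ✓.
  U = {β, γ}: f^{-1}(U) = {K, L} ∈ τ_X ✓.
  U = {β, δ}: f^{-1}(U) = ∅ ∈ τ_X ✓.
  U = {γ, δ}: f^{-1}(U) = {K, L} ∈ τ_X ✓.
  U = {β, γ, δ}: f^{-1}(U) = {K, L} ∈ τ_X ✓.
Every preimage lies in τ_X, so f IS continuous.


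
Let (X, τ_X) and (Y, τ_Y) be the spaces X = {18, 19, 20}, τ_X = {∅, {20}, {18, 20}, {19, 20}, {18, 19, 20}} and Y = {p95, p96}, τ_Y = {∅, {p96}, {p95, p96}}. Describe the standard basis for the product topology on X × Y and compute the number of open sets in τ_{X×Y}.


Basis B = {∅ × ∅, {20} × {p96}, {18, 20} × {p96}, {19, 20} × {p96}, {20} × {p95, p96}, {18, 19, 20} × {p96}, {18, 20} × {p95, p96}, {19, 20} × {p95, p96}, {18, 19, 20} × {p95, p96}}; |τ_{X×Y}| = 14.

Enumerate products U × V with U ∈ τ_X, V ∈ τ_Y (deduplicated):
  ∅ × ∅ = {} (∅)
  {20} × {p96} = {(20,p96)}
  {18, 20} × {p96} = {(18,p96), (20,p96)}
  {19, 20} × {p96} = {(19,p96), (20,p96)}
  {20} × {p95, p96} = {(20,p95), (20,p96)}
  {18, 19, 20} × {p96} = {(18,p96), (19,p96), (20,p96)}
  {18, 20} × {p95, p96} = {(18,p95), (18,p96), (20,p95), (20,p96)}
  {19, 20} × {p95, p96} = {(19,p95), (19,p96), (20,p95), (20,p96)}
  {18, 19, 20} × {p95, p96} = {(18,p95), (18,p96), (19,p95), (19,p96), (20,p95), (20,p96)}
These 9 distinct sets form the basis B.
Close under arbitrary unions to get τ_{X×Y}; counting gives |τ_{X×Y}| = 14.


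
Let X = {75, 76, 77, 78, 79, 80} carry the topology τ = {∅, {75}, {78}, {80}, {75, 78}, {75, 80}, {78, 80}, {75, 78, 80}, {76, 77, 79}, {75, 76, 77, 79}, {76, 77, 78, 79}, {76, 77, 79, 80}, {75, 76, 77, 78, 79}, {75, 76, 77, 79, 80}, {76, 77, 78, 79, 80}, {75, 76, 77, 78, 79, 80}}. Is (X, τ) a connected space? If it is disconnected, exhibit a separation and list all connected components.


(X, τ) is disconnected; components = [{75}, {78}, {80}, {76, 77, 79}].

Find clopen sets (U ∈ τ with X ∖ U ∈ τ):
  U = ∅, X ∖ U = {75, 76, 77, 78, 79, 80} — both open, so U is clopen.
  U = {75}, X ∖ U = {76, 77, 78, 79, 80} — both open, so U is clopen.
  U = {78}, X ∖ U = {75, 76, 77, 79, 80} — both open, so U is clopen.
  U = {80}, X ∖ U = {75, 76, 77, 78, 79} — both open, so U is clopen.
  U = {75, 78}, X ∖ U = {76, 77, 79, 80} — both open, so U is clopen.
  U = {75, 80}, X ∖ U = {76, 77, 78, 79} — both open, so U is clopen.
  U = {78, 80}, X ∖ U = {75, 76, 77, 79} — both open, so U is clopen.
  U = {75, 78, 80}, X ∖ U = {76, 77, 79} — both open, so U is clopen.
  U = {76, 77, 79}, X ∖ U = {75, 78, 80} — both open, so U is clopen.
  U = {75, 76, 77, 79}, X ∖ U = {78, 80} — both open, so U is clopen.
  U = {76, 77, 78, 79}, X ∖ U = {75, 80} — both open, so U is clopen.
  U = {76, 77, 79, 80}, X ∖ U = {75, 78} — both open, so U is clopen.
  U = {75, 76, 77, 78, 79}, X ∖ U = {80} — both open, so U is clopen.
  U = {75, 76, 77, 79, 80}, X ∖ U = {78} — both open, so U is clopen.
  U = {76, 77, 78, 79, 80}, X ∖ U = {75} — both open, so U is clopen.
  U = {75, 76, 77, 78, 79, 80}, X ∖ U = ∅ — both open, so U is clopen.
Nontrivial clopen(s) exist: e.g. {76, 77, 78, 79}. So (X, τ) is disconnected.
Compute connected components by grouping points that agree on all clopens:
  component: {75}
  component: {78}
  component: {80}
  component: {76, 77, 79}


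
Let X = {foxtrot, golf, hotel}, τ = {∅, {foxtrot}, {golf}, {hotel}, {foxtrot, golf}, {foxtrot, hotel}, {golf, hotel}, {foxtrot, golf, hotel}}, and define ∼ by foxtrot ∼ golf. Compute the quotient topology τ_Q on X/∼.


X/∼ = {[foxtrot=golf], [hotel]}; |τ_Q| = 4.

Equivalence classes: [foxtrot=golf], [hotel].
Quotient map π: X → X/∼ sends foxtrot ↦ [foxtrot=golf], golf ↦ [foxtrot=golf], hotel ↦ [hotel].
For each subset V ⊆ X/∼, compute π^{-1}(V) ⊆ X and check whether π^{-1}(V) ∈ τ. V is open in τ_Q iff π^{-1}(V) ∈ τ.
  V = {}: π^{-1}(V) = ∅ ∈ τ ✓.
  V = {[foxtrot=golf]}: π^{-1}(V) = {foxtrot, golf} ∈ τ ✓.
  V = {[hotel]}: π^{-1}(V) = {hotel} ∈ τ ✓.
  V = {[foxtrot=golf], [hotel]}: π^{-1}(V) = {foxtrot, golf, hotel} ∈ τ ✓.
Open sets in the quotient: τ_Q = {{}, {[foxtrot=golf]}, {[hotel]}, {[foxtrot=golf], [hotel]}} (4 elements).


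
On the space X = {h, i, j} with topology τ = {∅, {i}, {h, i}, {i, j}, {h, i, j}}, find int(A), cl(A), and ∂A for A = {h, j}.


int(A) = ∅, cl(A) = {h, j}, ∂A = {h, j}.

Closed sets in (X, τ) are complements of opens:
  closed(X, τ) = {∅, {h}, {j}, {h, j}, {h, i, j}}.
int(A) = ⋃ {U ∈ τ : U ⊆ A}. Opens contained in A: ∅.
Taking the union of these: int(A) = ∅.
cl(A) = ⋂ {C closed : A ⊆ C}. Closed sets containing A: {h, j}, {h, i, j}.
Intersecting these: cl(A) = {h, j}.
∂A = cl(A) ∖ int(A) = {h, j} ∖ ∅ = {h, j}.


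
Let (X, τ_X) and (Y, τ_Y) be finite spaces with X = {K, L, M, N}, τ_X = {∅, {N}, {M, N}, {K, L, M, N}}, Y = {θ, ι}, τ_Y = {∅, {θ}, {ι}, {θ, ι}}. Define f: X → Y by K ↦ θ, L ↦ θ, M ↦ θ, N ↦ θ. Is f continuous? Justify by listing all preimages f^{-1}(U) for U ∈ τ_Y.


f IS continuous.

Compute f^{-1}(U) for each U ∈ τ_Y:
  U = ∅: f^{-1}(U) = ∅ ∈ τ_X ✓.
  U = {θ}: f^{-1}(U) = {K, L, M, N} ∈ τ_X ✓.
  U = {ι}: f^{-1}(U) = ∅ ∈ τ_X ✓.
  U = {θ, ι}: f^{-1}(U) = {K, L, M, N} ∈ τ_X ✓.
Every preimage lies in τ_X, so f IS continuous.


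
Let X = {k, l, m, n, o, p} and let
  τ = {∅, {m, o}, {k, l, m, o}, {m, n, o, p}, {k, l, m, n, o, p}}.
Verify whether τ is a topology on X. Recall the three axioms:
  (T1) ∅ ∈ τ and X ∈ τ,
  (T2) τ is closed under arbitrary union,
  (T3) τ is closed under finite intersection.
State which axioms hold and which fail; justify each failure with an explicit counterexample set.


τ IS a topology on X.

Axiom (T1): ∅ ∈ τ? Yes; X ∈ τ? Yes.
Axiom (T2/T3): check pairwise unions and intersections of members of τ.
All pairwise intersections and unions checked — each lies in τ. Therefore τ satisfies (T1), (T2), (T3): it IS a topology on X.


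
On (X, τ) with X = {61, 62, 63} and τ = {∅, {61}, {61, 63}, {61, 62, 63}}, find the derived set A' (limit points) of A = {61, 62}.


A' = {62, 63}

For each x ∈ X, list the open sets U ∈ τ with x ∈ U, then check whether U ∩ (A ∖ {x}) ≠ ∅ for every such U.
  x = 61: open {61} ∋ x has {61} ∩ (A ∖ {61}) = ∅, so x is NOT a limit point.
  x = 62: opens ∋ x are {61, 62, 63}; each meets A ∖ {62}, so x IS a limit point.
  x = 63: opens ∋ x are {61, 63}, {61, 62, 63}; each meets A ∖ {63}, so x IS a limit point.
Collecting: A' = {62, 63}.


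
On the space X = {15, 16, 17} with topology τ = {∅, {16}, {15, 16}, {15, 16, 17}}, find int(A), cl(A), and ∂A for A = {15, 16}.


int(A) = {15, 16}, cl(A) = {15, 16, 17}, ∂A = {17}.

Closed sets in (X, τ) are complements of opens:
  closed(X, τ) = {∅, {17}, {15, 17}, {15, 16, 17}}.
int(A) = ⋃ {U ∈ τ : U ⊆ A}. Opens contained in A: ∅, {16}, {15, 16}.
Taking the union of these: int(A) = {15, 16}.
cl(A) = ⋂ {C closed : A ⊆ C}. Closed sets containing A: {15, 16, 17}.
Intersecting these: cl(A) = {15, 16, 17}.
∂A = cl(A) ∖ int(A) = {15, 16, 17} ∖ {15, 16} = {17}.


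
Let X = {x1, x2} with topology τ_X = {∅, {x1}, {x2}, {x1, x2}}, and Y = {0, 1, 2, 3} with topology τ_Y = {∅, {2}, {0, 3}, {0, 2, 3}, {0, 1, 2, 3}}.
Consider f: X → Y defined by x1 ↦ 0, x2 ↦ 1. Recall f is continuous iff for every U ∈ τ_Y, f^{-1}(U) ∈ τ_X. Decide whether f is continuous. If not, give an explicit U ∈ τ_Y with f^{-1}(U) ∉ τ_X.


f IS continuous.

Compute f^{-1}(U) for each U ∈ τ_Y:
  U = ∅: f^{-1}(U) = ∅ ∈ τ_X ✓.
  U = {2}: f^{-1}(U) = ∅ ∈ τ_X ✓.
  U = {0, 3}: f^{-1}(U) = {x1} ∈ τ_X ✓.
  U = {0, 2, 3}: f^{-1}(U) = {x1} ∈ τ_X ✓.
  U = {0, 1, 2, 3}: f^{-1}(U) = {x1, x2} ∈ τ_X ✓.
Every preimage lies in τ_X, so f IS continuous.


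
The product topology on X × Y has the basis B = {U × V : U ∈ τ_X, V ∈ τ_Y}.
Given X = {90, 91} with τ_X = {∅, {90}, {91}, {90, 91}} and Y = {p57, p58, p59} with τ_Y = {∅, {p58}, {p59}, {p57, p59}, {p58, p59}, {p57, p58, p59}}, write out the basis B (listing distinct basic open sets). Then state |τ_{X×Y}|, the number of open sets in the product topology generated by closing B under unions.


Basis B = {∅ × ∅, {90} × {p58}, {90} × {p59}, {91} × {p58}, {91} × {p59}, {90} × {p57, p59}, {90} × {p58, p59}, {90, 91} × {p58}, {90, 91} × {p59}, {91} × {p57, p59}, {91} × {p58, p59}, {90} × {p57, p58, p59}, {91} × {p57, p58, p59}, {90, 91} × {p57, p59}, {90, 91} × {p58, p59}, {90, 91} × {p57, p58, p59}}; |τ_{X×Y}| = 36.

Enumerate products U × V with U ∈ τ_X, V ∈ τ_Y (deduplicated):
  ∅ × ∅ = {} (∅)
  {90} × {p58} = {(90,p58)}
  {90} × {p59} = {(90,p59)}
  {91} × {p58} = {(91,p58)}
  {91} × {p59} = {(91,p59)}
  {90} × {p57, p59} = {(90,p57), (90,p59)}
  {90} × {p58, p59} = {(90,p58), (90,p59)}
  {90, 91} × {p58} = {(90,p58), (91,p58)}
  {90, 91} × {p59} = {(90,p59), (91,p59)}
  {91} × {p57, p59} = {(91,p57), (91,p59)}
  {91} × {p58, p59} = {(91,p58), (91,p59)}
  {90} × {p57, p58, p59} = {(90,p57), (90,p58), (90,p59)}
  {91} × {p57, p58, p59} = {(91,p57), (91,p58), (91,p59)}
  {90, 91} × {p57, p59} = {(90,p57), (90,p59), (91,p57), (91,p59)}
  {90, 91} × {p58, p59} = {(90,p58), (90,p59), (91,p58), (91,p59)}
  {90, 91} × {p57, p58, p59} = {(90,p57), (90,p58), (90,p59), (91,p57), (91,p58), (91,p59)}
These 16 distinct sets form the basis B.
Close under arbitrary unions to get τ_{X×Y}; counting gives |τ_{X×Y}| = 36.


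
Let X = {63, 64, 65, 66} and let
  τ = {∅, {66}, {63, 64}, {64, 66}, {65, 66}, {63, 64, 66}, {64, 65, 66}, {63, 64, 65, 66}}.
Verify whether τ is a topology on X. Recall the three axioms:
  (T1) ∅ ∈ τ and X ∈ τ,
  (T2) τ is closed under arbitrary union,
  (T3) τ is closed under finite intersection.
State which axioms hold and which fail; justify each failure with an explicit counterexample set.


τ is NOT a topology on X.

Axiom (T1): ∅ ∈ τ? Yes; X ∈ τ? Yes.
Axiom (T2/T3): check pairwise unions and intersections of members of τ.
Counterexample for (T3): {63, 64} ∩ {64, 66} = {64} ∉ τ. Therefore τ is NOT a topology.


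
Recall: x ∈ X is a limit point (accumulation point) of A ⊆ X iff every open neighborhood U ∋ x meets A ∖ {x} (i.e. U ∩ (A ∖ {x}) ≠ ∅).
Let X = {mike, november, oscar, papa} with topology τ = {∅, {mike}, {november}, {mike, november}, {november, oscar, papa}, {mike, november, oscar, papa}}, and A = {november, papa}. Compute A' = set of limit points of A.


A' = {oscar, papa}

For each x ∈ X, list the open sets U ∈ τ with x ∈ U, then check whether U ∩ (A ∖ {x}) ≠ ∅ for every such U.
  x = mike: open {mike} ∋ x has {mike} ∩ (A ∖ {mike}) = ∅, so x is NOT a limit point.
  x = november: open {november} ∋ x has {november} ∩ (A ∖ {november}) = ∅, so x is NOT a limit point.
  x = oscar: opens ∋ x are {november, oscar, papa}, {mike, november, oscar, papa}; each meets A ∖ {oscar}, so x IS a limit point.
  x = papa: opens ∋ x are {november, oscar, papa}, {mike, november, oscar, papa}; each meets A ∖ {papa}, so x IS a limit point.
Collecting: A' = {oscar, papa}.


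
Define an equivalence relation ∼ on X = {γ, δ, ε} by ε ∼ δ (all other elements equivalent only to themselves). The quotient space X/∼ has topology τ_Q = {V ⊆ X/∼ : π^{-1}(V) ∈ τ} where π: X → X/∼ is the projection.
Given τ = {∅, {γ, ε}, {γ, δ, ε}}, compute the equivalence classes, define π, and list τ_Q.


X/∼ = {[γ], [δ=ε]}; |τ_Q| = 2.

Equivalence classes: [γ], [δ=ε].
Quotient map π: X → X/∼ sends γ ↦ [γ], δ ↦ [δ=ε], ε ↦ [δ=ε].
For each subset V ⊆ X/∼, compute π^{-1}(V) ⊆ X and check whether π^{-1}(V) ∈ τ. V is open in τ_Q iff π^{-1}(V) ∈ τ.
  V = {}: π^{-1}(V) = ∅ ∈ τ ✓.
  V = {[γ]}: π^{-1}(V) = {γ} ∉ τ ✗.
  V = {[δ=ε]}: π^{-1}(V) = {δ, ε} ∉ τ ✗.
  V = {[γ], [δ=ε]}: π^{-1}(V) = {γ, δ, ε} ∈ τ ✓.
Open sets in the quotient: τ_Q = {{}, {[γ], [δ=ε]}} (2 elements).


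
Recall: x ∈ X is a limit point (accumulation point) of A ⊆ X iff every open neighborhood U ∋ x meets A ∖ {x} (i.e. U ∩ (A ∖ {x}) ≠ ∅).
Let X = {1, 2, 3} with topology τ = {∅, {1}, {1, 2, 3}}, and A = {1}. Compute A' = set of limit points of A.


A' = {2, 3}

For each x ∈ X, list the open sets U ∈ τ with x ∈ U, then check whether U ∩ (A ∖ {x}) ≠ ∅ for every such U.
  x = 1: open {1} ∋ x has {1} ∩ (A ∖ {1}) = ∅, so x is NOT a limit point.
  x = 2: opens ∋ x are {1, 2, 3}; each meets A ∖ {2}, so x IS a limit point.
  x = 3: opens ∋ x are {1, 2, 3}; each meets A ∖ {3}, so x IS a limit point.
Collecting: A' = {2, 3}.


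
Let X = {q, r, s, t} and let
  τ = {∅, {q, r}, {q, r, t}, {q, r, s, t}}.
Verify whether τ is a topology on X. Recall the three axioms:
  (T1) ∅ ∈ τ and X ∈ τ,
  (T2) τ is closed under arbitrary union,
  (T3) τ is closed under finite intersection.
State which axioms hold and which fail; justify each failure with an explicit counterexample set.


τ IS a topology on X.

Axiom (T1): ∅ ∈ τ? Yes; X ∈ τ? Yes.
Axiom (T2/T3): check pairwise unions and intersections of members of τ.
All pairwise intersections and unions checked — each lies in τ. Therefore τ satisfies (T1), (T2), (T3): it IS a topology on X.


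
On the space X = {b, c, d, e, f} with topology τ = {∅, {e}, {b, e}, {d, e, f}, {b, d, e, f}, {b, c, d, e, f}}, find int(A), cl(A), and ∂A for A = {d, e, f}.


int(A) = {d, e, f}, cl(A) = {b, c, d, e, f}, ∂A = {b, c}.

Closed sets in (X, τ) are complements of opens:
  closed(X, τ) = {∅, {c}, {b, c}, {c, d, f}, {b, c, d, f}, {b, c, d, e, f}}.
int(A) = ⋃ {U ∈ τ : U ⊆ A}. Opens contained in A: ∅, {e}, {d, e, f}.
Taking the union of these: int(A) = {d, e, f}.
cl(A) = ⋂ {C closed : A ⊆ C}. Closed sets containing A: {b, c, d, e, f}.
Intersecting these: cl(A) = {b, c, d, e, f}.
∂A = cl(A) ∖ int(A) = {b, c, d, e, f} ∖ {d, e, f} = {b, c}.


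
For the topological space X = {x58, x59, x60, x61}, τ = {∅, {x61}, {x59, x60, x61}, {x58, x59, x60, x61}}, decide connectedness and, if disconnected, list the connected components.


(X, τ) is connected.

Find clopen sets (U ∈ τ with X ∖ U ∈ τ):
  U = ∅, X ∖ U = {x58, x59, x60, x61} — both open, so U is clopen.
  U = {x58, x59, x60, x61}, X ∖ U = ∅ — both open, so U is clopen.
Only trivial clopens (∅ and X) exist, so (X, τ) is connected.
Compute connected components by grouping points that agree on all clopens:
  component: {x58, x59, x60, x61}


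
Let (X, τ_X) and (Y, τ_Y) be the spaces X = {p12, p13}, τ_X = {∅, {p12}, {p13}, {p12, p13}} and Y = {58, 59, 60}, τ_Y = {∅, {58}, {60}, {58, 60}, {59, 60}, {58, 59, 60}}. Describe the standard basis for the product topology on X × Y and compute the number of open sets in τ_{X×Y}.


Basis B = {∅ × ∅, {p12} × {58}, {p12} × {60}, {p13} × {58}, {p13} × {60}, {p12} × {58, 60}, {p12, p13} × {58}, {p12} × {59, 60}, {p12, p13} × {60}, {p13} × {58, 60}, {p13} × {59, 60}, {p12} × {58, 59, 60}, {p13} × {58, 59, 60}, {p12, p13} × {58, 60}, {p12, p13} × {59, 60}, {p12, p13} × {58, 59, 60}}; |τ_{X×Y}| = 36.

Enumerate products U × V with U ∈ τ_X, V ∈ τ_Y (deduplicated):
  ∅ × ∅ = {} (∅)
  {p12} × {58} = {(p12,58)}
  {p12} × {60} = {(p12,60)}
  {p13} × {58} = {(p13,58)}
  {p13} × {60} = {(p13,60)}
  {p12} × {58, 60} = {(p12,58), (p12,60)}
  {p12, p13} × {58} = {(p12,58), (p13,58)}
  {p12} × {59, 60} = {(p12,59), (p12,60)}
  {p12, p13} × {60} = {(p12,60), (p13,60)}
  {p13} × {58, 60} = {(p13,58), (p13,60)}
  {p13} × {59, 60} = {(p13,59), (p13,60)}
  {p12} × {58, 59, 60} = {(p12,58), (p12,59), (p12,60)}
  {p13} × {58, 59, 60} = {(p13,58), (p13,59), (p13,60)}
  {p12, p13} × {58, 60} = {(p12,58), (p12,60), (p13,58), (p13,60)}
  {p12, p13} × {59, 60} = {(p12,59), (p12,60), (p13,59), (p13,60)}
  {p12, p13} × {58, 59, 60} = {(p12,58), (p12,59), (p12,60), (p13,58), (p13,59), (p13,60)}
These 16 distinct sets form the basis B.
Close under arbitrary unions to get τ_{X×Y}; counting gives |τ_{X×Y}| = 36.


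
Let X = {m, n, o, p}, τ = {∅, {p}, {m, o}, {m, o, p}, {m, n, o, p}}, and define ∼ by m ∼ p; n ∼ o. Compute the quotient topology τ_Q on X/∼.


X/∼ = {[m=p], [n=o]}; |τ_Q| = 2.

Equivalence classes: [m=p], [n=o].
Quotient map π: X → X/∼ sends m ↦ [m=p], n ↦ [n=o], o ↦ [n=o], p ↦ [m=p].
For each subset V ⊆ X/∼, compute π^{-1}(V) ⊆ X and check whether π^{-1}(V) ∈ τ. V is open in τ_Q iff π^{-1}(V) ∈ τ.
  V = {}: π^{-1}(V) = ∅ ∈ τ ✓.
  V = {[m=p]}: π^{-1}(V) = {m, p} ∉ τ ✗.
  V = {[n=o]}: π^{-1}(V) = {n, o} ∉ τ ✗.
  V = {[m=p], [n=o]}: π^{-1}(V) = {m, n, o, p} ∈ τ ✓.
Open sets in the quotient: τ_Q = {{}, {[m=p], [n=o]}} (2 elements).


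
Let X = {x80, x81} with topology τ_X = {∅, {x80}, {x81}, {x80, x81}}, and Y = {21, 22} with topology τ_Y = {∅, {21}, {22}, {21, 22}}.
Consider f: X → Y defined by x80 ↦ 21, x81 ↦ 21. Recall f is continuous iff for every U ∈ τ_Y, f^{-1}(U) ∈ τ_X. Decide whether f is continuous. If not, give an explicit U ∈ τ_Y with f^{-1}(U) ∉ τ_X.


f IS continuous.

Compute f^{-1}(U) for each U ∈ τ_Y:
  U = ∅: f^{-1}(U) = ∅ ∈ τ_X ✓.
  U = {21}: f^{-1}(U) = {x80, x81} ∈ τ_X ✓.
  U = {22}: f^{-1}(U) = ∅ ∈ τ_X ✓.
  U = {21, 22}: f^{-1}(U) = {x80, x81} ∈ τ_X ✓.
Every preimage lies in τ_X, so f IS continuous.


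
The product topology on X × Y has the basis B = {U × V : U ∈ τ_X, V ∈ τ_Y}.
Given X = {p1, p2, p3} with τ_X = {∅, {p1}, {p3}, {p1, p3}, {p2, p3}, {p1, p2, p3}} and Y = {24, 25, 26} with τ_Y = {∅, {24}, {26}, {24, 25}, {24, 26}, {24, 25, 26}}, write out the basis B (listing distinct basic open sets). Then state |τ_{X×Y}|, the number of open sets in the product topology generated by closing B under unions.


Basis B = {∅ × ∅, {p1} × {24}, {p1} × {26}, {p3} × {24}, {p3} × {26}, {p1} × {24, 25}, {p1} × {24, 26}, {p1, p3} × {24}, {p1, p3} × {26}, {p2, p3} × {24}, {p2, p3} × {26}, {p3} × {24, 25}, {p3} × {24, 26}, {p1} × {24, 25, 26}, {p1, p2, p3} × {24}, {p1, p2, p3} × {26}, {p3} × {24, 25, 26}, {p1, p3} × {24, 25}, {p1, p3} × {24, 26}, {p2, p3} × {24, 25}, {p2, p3} × {24, 26}, {p1, p3} × {24, 25, 26}, {p1, p2, p3} × {24, 25}, {p1, p2, p3} × {24, 26}, {p2, p3} × {24, 25, 26}, {p1, p2, p3} × {24, 25, 26}}; |τ_{X×Y}| = 108.

Enumerate products U × V with U ∈ τ_X, V ∈ τ_Y (deduplicated):
  ∅ × ∅ = {} (∅)
  {p1} × {24} = {(p1,24)}
  {p1} × {26} = {(p1,26)}
  {p3} × {24} = {(p3,24)}
  {p3} × {26} = {(p3,26)}
  {p1} × {24, 25} = {(p1,24), (p1,25)}
  {p1} × {24, 26} = {(p1,24), (p1,26)}
  {p1, p3} × {24} = {(p1,24), (p3,24)}
  {p1, p3} × {26} = {(p1,26), (p3,26)}
  {p2, p3} × {24} = {(p2,24), (p3,24)}
  {p2, p3} × {26} = {(p2,26), (p3,26)}
  {p3} × {24, 25} = {(p3,24), (p3,25)}
  {p3} × {24, 26} = {(p3,24), (p3,26)}
  {p1} × {24, 25, 26} = {(p1,24), (p1,25), (p1,26)}
  {p1, p2, p3} × {24} = {(p1,24), (p2,24), (p3,24)}
  {p1, p2, p3} × {26} = {(p1,26), (p2,26), (p3,26)}
  {p3} × {24, 25, 26} = {(p3,24), (p3,25), (p3,26)}
  {p1, p3} × {24, 25} = {(p1,24), (p1,25), (p3,24), (p3,25)}
  {p1, p3} × {24, 26} = {(p1,24), (p1,26), (p3,24), (p3,26)}
  {p2, p3} × {24, 25} = {(p2,24), (p2,25), (p3,24), (p3,25)}
  {p2, p3} × {24, 26} = {(p2,24), (p2,26), (p3,24), (p3,26)}
  {p1, p3} × {24, 25, 26} = {(p1,24), (p1,25), (p1,26), (p3,24), (p3,25), (p3,26)}
  {p1, p2, p3} × {24, 25} = {(p1,24), (p1,25), (p2,24), (p2,25), (p3,24), (p3,25)}
  {p1, p2, p3} × {24, 26} = {(p1,24), (p1,26), (p2,24), (p2,26), (p3,24), (p3,26)}
  {p2, p3} × {24, 25, 26} = {(p2,24), (p2,25), (p2,26), (p3,24), (p3,25), (p3,26)}
  {p1, p2, p3} × {24, 25, 26} = {(p1,24), (p1,25), (p1,26), (p2,24), (p2,25), (p2,26), (p3,24), (p3,25), (p3,26)}
These 26 distinct sets form the basis B.
Close under arbitrary unions to get τ_{X×Y}; counting gives |τ_{X×Y}| = 108.


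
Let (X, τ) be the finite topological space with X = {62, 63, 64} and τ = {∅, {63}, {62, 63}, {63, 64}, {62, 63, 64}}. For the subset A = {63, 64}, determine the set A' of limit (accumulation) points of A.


A' = {62, 64}

For each x ∈ X, list the open sets U ∈ τ with x ∈ U, then check whether U ∩ (A ∖ {x}) ≠ ∅ for every such U.
  x = 62: opens ∋ x are {62, 63}, {62, 63, 64}; each meets A ∖ {62}, so x IS a limit point.
  x = 63: open {63} ∋ x has {63} ∩ (A ∖ {63}) = ∅, so x is NOT a limit point.
  x = 64: opens ∋ x are {63, 64}, {62, 63, 64}; each meets A ∖ {64}, so x IS a limit point.
Collecting: A' = {62, 64}.


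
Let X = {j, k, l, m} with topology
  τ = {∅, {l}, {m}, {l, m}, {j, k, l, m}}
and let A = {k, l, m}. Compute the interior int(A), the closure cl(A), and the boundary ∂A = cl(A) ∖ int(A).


int(A) = {l, m}, cl(A) = {j, k, l, m}, ∂A = {j, k}.

Closed sets in (X, τ) are complements of opens:
  closed(X, τ) = {∅, {j, k}, {j, k, l}, {j, k, m}, {j, k, l, m}}.
int(A) = ⋃ {U ∈ τ : U ⊆ A}. Opens contained in A: ∅, {l}, {m}, {l, m}.
Taking the union of these: int(A) = {l, m}.
cl(A) = ⋂ {C closed : A ⊆ C}. Closed sets containing A: {j, k, l, m}.
Intersecting these: cl(A) = {j, k, l, m}.
∂A = cl(A) ∖ int(A) = {j, k, l, m} ∖ {l, m} = {j, k}.


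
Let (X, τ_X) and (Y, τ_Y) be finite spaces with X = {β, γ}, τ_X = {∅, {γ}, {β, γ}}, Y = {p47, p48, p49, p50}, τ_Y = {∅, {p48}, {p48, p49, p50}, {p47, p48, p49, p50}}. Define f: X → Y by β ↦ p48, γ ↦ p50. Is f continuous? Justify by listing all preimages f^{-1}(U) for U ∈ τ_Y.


f is NOT continuous.

Compute f^{-1}(U) for each U ∈ τ_Y:
  U = ∅: f^{-1}(U) = ∅ ∈ τ_X ✓.
  U = {p48}: f^{-1}(U) = {β} ∉ τ_X ✗.
  U = {p48, p49, p50}: f^{-1}(U) = {β, γ} ∈ τ_X ✓.
  U = {p47, p48, p49, p50}: f^{-1}(U) = {β, γ} ∈ τ_X ✓.
Found U = {p48} with f^{-1}(U) = {β} not in τ_X. Therefore f is NOT continuous.


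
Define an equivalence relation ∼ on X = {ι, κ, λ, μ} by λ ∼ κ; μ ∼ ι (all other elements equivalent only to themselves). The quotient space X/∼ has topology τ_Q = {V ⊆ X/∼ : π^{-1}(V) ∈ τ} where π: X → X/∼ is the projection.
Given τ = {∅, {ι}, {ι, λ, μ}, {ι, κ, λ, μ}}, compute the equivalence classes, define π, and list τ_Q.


X/∼ = {[ι=μ], [κ=λ]}; |τ_Q| = 2.

Equivalence classes: [ι=μ], [κ=λ].
Quotient map π: X → X/∼ sends ι ↦ [ι=μ], κ ↦ [κ=λ], λ ↦ [κ=λ], μ ↦ [ι=μ].
For each subset V ⊆ X/∼, compute π^{-1}(V) ⊆ X and check whether π^{-1}(V) ∈ τ. V is open in τ_Q iff π^{-1}(V) ∈ τ.
  V = {}: π^{-1}(V) = ∅ ∈ τ ✓.
  V = {[ι=μ]}: π^{-1}(V) = {ι, μ} ∉ τ ✗.
  V = {[κ=λ]}: π^{-1}(V) = {κ, λ} ∉ τ ✗.
  V = {[ι=μ], [κ=λ]}: π^{-1}(V) = {ι, κ, λ, μ} ∈ τ ✓.
Open sets in the quotient: τ_Q = {{}, {[ι=μ], [κ=λ]}} (2 elements).


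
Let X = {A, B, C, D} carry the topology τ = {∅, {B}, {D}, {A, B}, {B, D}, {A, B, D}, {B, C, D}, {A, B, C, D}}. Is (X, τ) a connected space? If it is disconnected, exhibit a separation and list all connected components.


(X, τ) is connected.

Find clopen sets (U ∈ τ with X ∖ U ∈ τ):
  U = ∅, X ∖ U = {A, B, C, D} — both open, so U is clopen.
  U = {A, B, C, D}, X ∖ U = ∅ — both open, so U is clopen.
Only trivial clopens (∅ and X) exist, so (X, τ) is connected.
Compute connected components by grouping points that agree on all clopens:
  component: {A, B, C, D}


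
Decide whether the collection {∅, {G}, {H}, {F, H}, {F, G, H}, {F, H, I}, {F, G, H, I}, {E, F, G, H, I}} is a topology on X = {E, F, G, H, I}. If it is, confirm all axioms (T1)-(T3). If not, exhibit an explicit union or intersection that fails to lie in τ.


τ is NOT a topology on X.

Axiom (T1): ∅ ∈ τ? Yes; X ∈ τ? Yes.
Axiom (T2/T3): check pairwise unions and intersections of members of τ.
Counterexample for (T2): {G} ∪ {H} = {G, H} ∉ τ. Therefore τ is NOT a topology.


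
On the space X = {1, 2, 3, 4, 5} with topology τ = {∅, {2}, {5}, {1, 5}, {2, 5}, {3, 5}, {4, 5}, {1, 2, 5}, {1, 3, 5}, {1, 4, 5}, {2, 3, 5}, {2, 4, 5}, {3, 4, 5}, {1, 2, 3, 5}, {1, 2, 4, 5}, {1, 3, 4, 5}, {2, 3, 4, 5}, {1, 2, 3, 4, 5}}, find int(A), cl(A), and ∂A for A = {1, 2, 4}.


int(A) = {2}, cl(A) = {1, 2, 4}, ∂A = {1, 4}.

Closed sets in (X, τ) are complements of opens:
  closed(X, τ) = {∅, {1}, {2}, {3}, {4}, {1, 2}, {1, 3}, {1, 4}, {2, 3}, {2, 4}, {3, 4}, {1, 2, 3}, {1, 2, 4}, {1, 3, 4}, {2, 3, 4}, {1, 2, 3, 4}, {1, 3, 4, 5}, {1, 2, 3, 4, 5}}.
int(A) = ⋃ {U ∈ τ : U ⊆ A}. Opens contained in A: ∅, {2}.
Taking the union of these: int(A) = {2}.
cl(A) = ⋂ {C closed : A ⊆ C}. Closed sets containing A: {1, 2, 4}, {1, 2, 3, 4}, {1, 2, 3, 4, 5}.
Intersecting these: cl(A) = {1, 2, 4}.
∂A = cl(A) ∖ int(A) = {1, 2, 4} ∖ {2} = {1, 4}.


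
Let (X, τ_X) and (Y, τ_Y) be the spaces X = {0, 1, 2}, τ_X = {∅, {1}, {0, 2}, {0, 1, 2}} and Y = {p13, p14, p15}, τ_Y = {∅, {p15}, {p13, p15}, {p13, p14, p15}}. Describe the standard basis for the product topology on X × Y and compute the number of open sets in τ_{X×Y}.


Basis B = {∅ × ∅, {1} × {p15}, {0, 2} × {p15}, {1} × {p13, p15}, {0, 1, 2} × {p15}, {1} × {p13, p14, p15}, {0, 2} × {p13, p15}, {0, 2} × {p13, p14, p15}, {0, 1, 2} × {p13, p15}, {0, 1, 2} × {p13, p14, p15}}; |τ_{X×Y}| = 16.

Enumerate products U × V with U ∈ τ_X, V ∈ τ_Y (deduplicated):
  ∅ × ∅ = {} (∅)
  {1} × {p15} = {(1,p15)}
  {0, 2} × {p15} = {(0,p15), (2,p15)}
  {1} × {p13, p15} = {(1,p13), (1,p15)}
  {0, 1, 2} × {p15} = {(0,p15), (1,p15), (2,p15)}
  {1} × {p13, p14, p15} = {(1,p13), (1,p14), (1,p15)}
  {0, 2} × {p13, p15} = {(0,p13), (0,p15), (2,p13), (2,p15)}
  {0, 2} × {p13, p14, p15} = {(0,p13), (0,p14), (0,p15), (2,p13), (2,p14), (2,p15)}
  {0, 1, 2} × {p13, p15} = {(0,p13), (0,p15), (1,p13), (1,p15), (2,p13), (2,p15)}
  {0, 1, 2} × {p13, p14, p15} = {(0,p13), (0,p14), (0,p15), (1,p13), (1,p14), (1,p15), (2,p13), (2,p14), (2,p15)}
These 10 distinct sets form the basis B.
Close under arbitrary unions to get τ_{X×Y}; counting gives |τ_{X×Y}| = 16.


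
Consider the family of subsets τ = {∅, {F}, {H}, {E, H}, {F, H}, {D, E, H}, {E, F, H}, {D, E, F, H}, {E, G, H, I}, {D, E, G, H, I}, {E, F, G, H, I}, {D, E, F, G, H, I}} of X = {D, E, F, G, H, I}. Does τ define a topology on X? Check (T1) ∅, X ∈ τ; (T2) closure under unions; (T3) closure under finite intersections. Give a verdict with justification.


τ IS a topology on X.

Axiom (T1): ∅ ∈ τ? Yes; X ∈ τ? Yes.
Axiom (T2/T3): check pairwise unions and intersections of members of τ.
All pairwise intersections and unions checked — each lies in τ. Therefore τ satisfies (T1), (T2), (T3): it IS a topology on X.


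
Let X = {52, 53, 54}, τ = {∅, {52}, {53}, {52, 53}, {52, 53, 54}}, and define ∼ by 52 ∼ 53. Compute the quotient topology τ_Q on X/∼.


X/∼ = {[52=53], [54]}; |τ_Q| = 3.

Equivalence classes: [52=53], [54].
Quotient map π: X → X/∼ sends 52 ↦ [52=53], 53 ↦ [52=53], 54 ↦ [54].
For each subset V ⊆ X/∼, compute π^{-1}(V) ⊆ X and check whether π^{-1}(V) ∈ τ. V is open in τ_Q iff π^{-1}(V) ∈ τ.
  V = {}: π^{-1}(V) = ∅ ∈ τ ✓.
  V = {[52=53]}: π^{-1}(V) = {52, 53} ∈ τ ✓.
  V = {[54]}: π^{-1}(V) = {54} ∉ τ ✗.
  V = {[52=53], [54]}: π^{-1}(V) = {52, 53, 54} ∈ τ ✓.
Open sets in the quotient: τ_Q = {{}, {[52=53]}, {[52=53], [54]}} (3 elements).


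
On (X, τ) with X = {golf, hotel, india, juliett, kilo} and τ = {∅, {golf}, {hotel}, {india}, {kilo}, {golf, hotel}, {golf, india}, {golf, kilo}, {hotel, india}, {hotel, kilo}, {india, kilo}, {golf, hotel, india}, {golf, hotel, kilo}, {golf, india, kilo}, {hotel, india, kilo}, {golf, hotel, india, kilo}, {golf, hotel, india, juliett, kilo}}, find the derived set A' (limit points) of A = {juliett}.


A' = ∅

For each x ∈ X, list the open sets U ∈ τ with x ∈ U, then check whether U ∩ (A ∖ {x}) ≠ ∅ for every such U.
  x = golf: open {golf} ∋ x has {golf} ∩ (A ∖ {golf}) = ∅, so x is NOT a limit point.
  x = hotel: open {hotel} ∋ x has {hotel} ∩ (A ∖ {hotel}) = ∅, so x is NOT a limit point.
  x = india: open {india} ∋ x has {india} ∩ (A ∖ {india}) = ∅, so x is NOT a limit point.
  x = juliett: open {golf, hotel, india, juliett, kilo} ∋ x has {golf, hotel, india, juliett, kilo} ∩ (A ∖ {juliett}) = ∅, so x is NOT a limit point.
  x = kilo: open {kilo} ∋ x has {kilo} ∩ (A ∖ {kilo}) = ∅, so x is NOT a limit point.
Collecting: A' = ∅.


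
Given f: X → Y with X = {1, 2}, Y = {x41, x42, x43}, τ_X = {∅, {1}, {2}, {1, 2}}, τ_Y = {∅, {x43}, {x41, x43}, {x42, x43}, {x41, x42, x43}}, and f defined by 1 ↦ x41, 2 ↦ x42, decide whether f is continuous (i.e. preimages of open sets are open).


f IS continuous.

Compute f^{-1}(U) for each U ∈ τ_Y:
  U = ∅: f^{-1}(U) = ∅ ∈ τ_X ✓.
  U = {x43}: f^{-1}(U) = ∅ ∈ τ_X ✓.
  U = {x41, x43}: f^{-1}(U) = {1} ∈ τ_X ✓.
  U = {x42, x43}: f^{-1}(U) = {2} ∈ τ_X ✓.
  U = {x41, x42, x43}: f^{-1}(U) = {1, 2} ∈ τ_X ✓.
Every preimage lies in τ_X, so f IS continuous.


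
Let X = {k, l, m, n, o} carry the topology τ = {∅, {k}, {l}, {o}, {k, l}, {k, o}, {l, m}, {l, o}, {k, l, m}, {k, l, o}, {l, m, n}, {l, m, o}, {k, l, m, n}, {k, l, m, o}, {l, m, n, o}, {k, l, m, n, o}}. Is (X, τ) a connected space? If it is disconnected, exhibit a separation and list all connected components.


(X, τ) is disconnected; components = [{k}, {o}, {l, m, n}].

Find clopen sets (U ∈ τ with X ∖ U ∈ τ):
  U = ∅, X ∖ U = {k, l, m, n, o} — both open, so U is clopen.
  U = {k}, X ∖ U = {l, m, n, o} — both open, so U is clopen.
  U = {o}, X ∖ U = {k, l, m, n} — both open, so U is clopen.
  U = {k, o}, X ∖ U = {l, m, n} — both open, so U is clopen.
  U = {l, m, n}, X ∖ U = {k, o} — both open, so U is clopen.
  U = {k, l, m, n}, X ∖ U = {o} — both open, so U is clopen.
  U = {l, m, n, o}, X ∖ U = {k} — both open, so U is clopen.
  U = {k, l, m, n, o}, X ∖ U = ∅ — both open, so U is clopen.
Nontrivial clopen(s) exist: e.g. {k, l, m, n}. So (X, τ) is disconnected.
Compute connected components by grouping points that agree on all clopens:
  component: {k}
  component: {o}
  component: {l, m, n}


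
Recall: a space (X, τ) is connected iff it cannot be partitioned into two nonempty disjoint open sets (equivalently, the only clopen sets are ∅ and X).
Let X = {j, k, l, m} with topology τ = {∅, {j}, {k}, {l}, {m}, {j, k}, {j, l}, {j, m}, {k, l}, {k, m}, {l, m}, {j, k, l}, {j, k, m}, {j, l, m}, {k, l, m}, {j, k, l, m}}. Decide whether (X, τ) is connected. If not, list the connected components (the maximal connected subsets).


(X, τ) is disconnected; components = [{j}, {k}, {l}, {m}].

Find clopen sets (U ∈ τ with X ∖ U ∈ τ):
  U = ∅, X ∖ U = {j, k, l, m} — both open, so U is clopen.
  U = {j}, X ∖ U = {k, l, m} — both open, so U is clopen.
  U = {k}, X ∖ U = {j, l, m} — both open, so U is clopen.
  U = {l}, X ∖ U = {j, k, m} — both open, so U is clopen.
  U = {m}, X ∖ U = {j, k, l} — both open, so U is clopen.
  U = {j, k}, X ∖ U = {l, m} — both open, so U is clopen.
  U = {j, l}, X ∖ U = {k, m} — both open, so U is clopen.
  U = {j, m}, X ∖ U = {k, l} — both open, so U is clopen.
  U = {k, l}, X ∖ U = {j, m} — both open, so U is clopen.
  U = {k, m}, X ∖ U = {j, l} — both open, so U is clopen.
  U = {l, m}, X ∖ U = {j, k} — both open, so U is clopen.
  U = {j, k, l}, X ∖ U = {m} — both open, so U is clopen.
  U = {j, k, m}, X ∖ U = {l} — both open, so U is clopen.
  U = {j, l, m}, X ∖ U = {k} — both open, so U is clopen.
  U = {k, l, m}, X ∖ U = {j} — both open, so U is clopen.
  U = {j, k, l, m}, X ∖ U = ∅ — both open, so U is clopen.
Nontrivial clopen(s) exist: e.g. {j, l, m}. So (X, τ) is disconnected.
Compute connected components by grouping points that agree on all clopens:
  component: {j}
  component: {k}
  component: {l}
  component: {m}


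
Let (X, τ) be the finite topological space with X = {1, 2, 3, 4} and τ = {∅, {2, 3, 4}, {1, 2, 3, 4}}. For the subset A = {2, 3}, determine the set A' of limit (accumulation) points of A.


A' = {1, 2, 3, 4}

For each x ∈ X, list the open sets U ∈ τ with x ∈ U, then check whether U ∩ (A ∖ {x}) ≠ ∅ for every such U.
  x = 1: opens ∋ x are {1, 2, 3, 4}; each meets A ∖ {1}, so x IS a limit point.
  x = 2: opens ∋ x are {2, 3, 4}, {1, 2, 3, 4}; each meets A ∖ {2}, so x IS a limit point.
  x = 3: opens ∋ x are {2, 3, 4}, {1, 2, 3, 4}; each meets A ∖ {3}, so x IS a limit point.
  x = 4: opens ∋ x are {2, 3, 4}, {1, 2, 3, 4}; each meets A ∖ {4}, so x IS a limit point.
Collecting: A' = {1, 2, 3, 4}.


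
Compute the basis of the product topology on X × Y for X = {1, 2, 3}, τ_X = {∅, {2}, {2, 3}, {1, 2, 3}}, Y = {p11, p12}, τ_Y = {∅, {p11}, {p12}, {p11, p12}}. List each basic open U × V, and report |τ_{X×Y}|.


Basis B = {∅ × ∅, {2} × {p11}, {2} × {p12}, {2} × {p11, p12}, {2, 3} × {p11}, {2, 3} × {p12}, {1, 2, 3} × {p11}, {1, 2, 3} × {p12}, {2, 3} × {p11, p12}, {1, 2, 3} × {p11, p12}}; |τ_{X×Y}| = 16.

Enumerate products U × V with U ∈ τ_X, V ∈ τ_Y (deduplicated):
  ∅ × ∅ = {} (∅)
  {2} × {p11} = {(2,p11)}
  {2} × {p12} = {(2,p12)}
  {2} × {p11, p12} = {(2,p11), (2,p12)}
  {2, 3} × {p11} = {(2,p11), (3,p11)}
  {2, 3} × {p12} = {(2,p12), (3,p12)}
  {1, 2, 3} × {p11} = {(1,p11), (2,p11), (3,p11)}
  {1, 2, 3} × {p12} = {(1,p12), (2,p12), (3,p12)}
  {2, 3} × {p11, p12} = {(2,p11), (2,p12), (3,p11), (3,p12)}
  {1, 2, 3} × {p11, p12} = {(1,p11), (1,p12), (2,p11), (2,p12), (3,p11), (3,p12)}
These 10 distinct sets form the basis B.
Close under arbitrary unions to get τ_{X×Y}; counting gives |τ_{X×Y}| = 16.


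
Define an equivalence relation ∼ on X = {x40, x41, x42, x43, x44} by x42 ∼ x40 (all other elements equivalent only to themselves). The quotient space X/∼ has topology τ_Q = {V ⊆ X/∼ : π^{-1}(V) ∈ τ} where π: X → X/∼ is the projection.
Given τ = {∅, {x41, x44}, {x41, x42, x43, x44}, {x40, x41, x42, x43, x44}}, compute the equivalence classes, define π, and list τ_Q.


X/∼ = {[x40=x42], [x41], [x43], [x44]}; |τ_Q| = 3.

Equivalence classes: [x40=x42], [x41], [x43], [x44].
Quotient map π: X → X/∼ sends x40 ↦ [x40=x42], x41 ↦ [x41], x42 ↦ [x40=x42], x43 ↦ [x43], x44 ↦ [x44].
For each subset V ⊆ X/∼, compute π^{-1}(V) ⊆ X and check whether π^{-1}(V) ∈ τ. V is open in τ_Q iff π^{-1}(V) ∈ τ.
  V = {}: π^{-1}(V) = ∅ ∈ τ ✓.
  V = {[x40=x42]}: π^{-1}(V) = {x40, x42} ∉ τ ✗.
  V = {[x41]}: π^{-1}(V) = {x41} ∉ τ ✗.
  V = {[x40=x42], [x41]}: π^{-1}(V) = {x40, x41, x42} ∉ τ ✗.
  V = {[x43]}: π^{-1}(V) = {x43} ∉ τ ✗.
  V = {[x40=x42], [x43]}: π^{-1}(V) = {x40, x42, x43} ∉ τ ✗.
  V = {[x41], [x43]}: π^{-1}(V) = {x41, x43} ∉ τ ✗.
  V = {[x40=x42], [x41], [x43]}: π^{-1}(V) = {x40, x41, x42, x43} ∉ τ ✗.
  V = {[x44]}: π^{-1}(V) = {x44} ∉ τ ✗.
  V = {[x40=x42], [x44]}: π^{-1}(V) = {x40, x42, x44} ∉ τ ✗.
  V = {[x41], [x44]}: π^{-1}(V) = {x41, x44} ∈ τ ✓.
  V = {[x40=x42], [x41], [x44]}: π^{-1}(V) = {x40, x41, x42, x44} ∉ τ ✗.
  V = {[x43], [x44]}: π^{-1}(V) = {x43, x44} ∉ τ ✗.
  V = {[x40=x42], [x43], [x44]}: π^{-1}(V) = {x40, x42, x43, x44} ∉ τ ✗.
  V = {[x41], [x43], [x44]}: π^{-1}(V) = {x41, x43, x44} ∉ τ ✗.
  V = {[x40=x42], [x41], [x43], [x44]}: π^{-1}(V) = {x40, x41, x42, x43, x44} ∈ τ ✓.
Open sets in the quotient: τ_Q = {{}, {[x41], [x44]}, {[x40=x42], [x41], [x43], [x44]}} (3 elements).


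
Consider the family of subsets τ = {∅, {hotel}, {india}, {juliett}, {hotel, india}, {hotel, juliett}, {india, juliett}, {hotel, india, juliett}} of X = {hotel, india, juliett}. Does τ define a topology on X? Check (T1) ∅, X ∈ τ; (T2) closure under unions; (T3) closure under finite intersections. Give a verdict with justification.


τ IS a topology on X.

Axiom (T1): ∅ ∈ τ? Yes; X ∈ τ? Yes.
Axiom (T2/T3): check pairwise unions and intersections of members of τ.
All pairwise intersections and unions checked — each lies in τ. Therefore τ satisfies (T1), (T2), (T3): it IS a topology on X.


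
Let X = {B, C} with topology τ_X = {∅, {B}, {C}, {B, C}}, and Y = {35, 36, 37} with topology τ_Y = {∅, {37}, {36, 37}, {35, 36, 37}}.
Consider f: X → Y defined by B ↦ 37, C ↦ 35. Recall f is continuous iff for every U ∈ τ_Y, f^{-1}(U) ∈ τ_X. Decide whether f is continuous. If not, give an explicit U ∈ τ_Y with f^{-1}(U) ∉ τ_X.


f IS continuous.

Compute f^{-1}(U) for each U ∈ τ_Y:
  U = ∅: f^{-1}(U) = ∅ ∈ τ_X ✓.
  U = {37}: f^{-1}(U) = {B} ∈ τ_X ✓.
  U = {36, 37}: f^{-1}(U) = {B} ∈ τ_X ✓.
  U = {35, 36, 37}: f^{-1}(U) = {B, C} ∈ τ_X ✓.
Every preimage lies in τ_X, so f IS continuous.


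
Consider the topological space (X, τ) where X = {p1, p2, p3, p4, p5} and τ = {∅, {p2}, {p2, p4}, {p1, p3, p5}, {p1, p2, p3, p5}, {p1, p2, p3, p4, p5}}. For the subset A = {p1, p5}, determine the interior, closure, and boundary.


int(A) = ∅, cl(A) = {p1, p3, p5}, ∂A = {p1, p3, p5}.

Closed sets in (X, τ) are complements of opens:
  closed(X, τ) = {∅, {p4}, {p2, p4}, {p1, p3, p5}, {p1, p3, p4, p5}, {p1, p2, p3, p4, p5}}.
int(A) = ⋃ {U ∈ τ : U ⊆ A}. Opens contained in A: ∅.
Taking the union of these: int(A) = ∅.
cl(A) = ⋂ {C closed : A ⊆ C}. Closed sets containing A: {p1, p3, p5}, {p1, p3, p4, p5}, {p1, p2, p3, p4, p5}.
Intersecting these: cl(A) = {p1, p3, p5}.
∂A = cl(A) ∖ int(A) = {p1, p3, p5} ∖ ∅ = {p1, p3, p5}.
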